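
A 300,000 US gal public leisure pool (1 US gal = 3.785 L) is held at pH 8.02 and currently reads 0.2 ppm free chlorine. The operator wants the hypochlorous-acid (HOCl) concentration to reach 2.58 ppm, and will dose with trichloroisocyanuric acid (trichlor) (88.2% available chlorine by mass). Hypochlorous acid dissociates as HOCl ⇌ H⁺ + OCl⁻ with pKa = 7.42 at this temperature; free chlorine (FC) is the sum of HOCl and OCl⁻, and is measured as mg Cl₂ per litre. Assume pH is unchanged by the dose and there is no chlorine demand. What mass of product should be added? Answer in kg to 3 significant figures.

Volume: 300,000 US gal × 3.785 L/gal = 1,135,500 L.
[OCl⁻]/[HOCl] = 10^(pH − pKa) = 10^(8.02 − 7.42) = 3.981; fraction as HOCl = 1/(1 + 3.981) = 0.2008.
Free chlorine required for 2.58 ppm HOCl: 2.58 / 0.2008 = 12.85 ppm.
FC to add: 12.85 − 0.2 = 12.65 mg/L as Cl₂.
Cl₂ equivalent: 12.65 mg/L × 1,135,500 L = 14,370 g.
Product at 88.2% available Cl: 14,370 / 0.882 = 16,290 g.

16.3 kg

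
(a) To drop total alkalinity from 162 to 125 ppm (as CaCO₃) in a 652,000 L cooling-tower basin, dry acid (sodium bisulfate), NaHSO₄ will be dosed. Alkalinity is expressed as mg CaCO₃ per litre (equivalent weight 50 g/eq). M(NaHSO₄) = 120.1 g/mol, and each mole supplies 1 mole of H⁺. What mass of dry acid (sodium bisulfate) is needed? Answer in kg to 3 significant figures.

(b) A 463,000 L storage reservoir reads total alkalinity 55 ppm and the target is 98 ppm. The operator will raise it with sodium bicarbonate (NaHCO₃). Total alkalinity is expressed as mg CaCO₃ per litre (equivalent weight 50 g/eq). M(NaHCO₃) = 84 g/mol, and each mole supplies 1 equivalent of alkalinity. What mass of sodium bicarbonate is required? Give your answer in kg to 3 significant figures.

(a) 57.9 kg; (b) 33.4 kg

(a) Alkalinity to neutralize: (162 − 125) = 37 mg/L as CaCO₃ × 652,000 L = 24,120 g as CaCO₃.
(a) Equivalents of H⁺ required: 24,120 ÷ 50 g/eq = 482.5 eq = 482.5 mol NaHSO₄.
(a) Mass of NaHSO₄: 482.5 × 120.1 = 57,950 g.

(b) Alkalinity to add: (98 − 55) = 43 mg/L as CaCO₃ × 463,000 L = 19,910 g as CaCO₃.
(b) Equivalents: 19,910 g ÷ 50 g/eq = 398.2 eq.
(b) NaHCO₃ supplies 1 eq per mole → 398.2 mol.
(b) Mass: 398.2 mol × 84 g/mol = 33,450 g.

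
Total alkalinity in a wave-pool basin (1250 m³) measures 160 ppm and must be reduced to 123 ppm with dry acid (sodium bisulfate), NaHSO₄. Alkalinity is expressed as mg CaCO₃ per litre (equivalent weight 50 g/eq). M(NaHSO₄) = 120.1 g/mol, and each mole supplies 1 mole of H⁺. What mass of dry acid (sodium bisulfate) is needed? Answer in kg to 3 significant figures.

111 kg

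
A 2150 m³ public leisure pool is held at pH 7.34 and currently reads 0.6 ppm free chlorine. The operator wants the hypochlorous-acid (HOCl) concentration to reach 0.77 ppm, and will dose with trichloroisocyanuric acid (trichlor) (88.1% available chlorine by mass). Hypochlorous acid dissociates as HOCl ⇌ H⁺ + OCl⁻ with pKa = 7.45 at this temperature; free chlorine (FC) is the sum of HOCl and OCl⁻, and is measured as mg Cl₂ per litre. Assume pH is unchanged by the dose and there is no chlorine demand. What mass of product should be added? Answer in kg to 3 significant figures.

1.87 kg

Volume: 2150 m³ = 2,150,000 L.
[OCl⁻]/[HOCl] = 10^(pH − pKa) = 10^(7.34 − 7.45) = 0.7762; fraction as HOCl = 1/(1 + 0.7762) = 0.563.
Free chlorine required for 0.77 ppm HOCl: 0.77 / 0.563 = 1.368 ppm.
FC to add: 1.368 − 0.6 = 0.7677 mg/L as Cl₂.
Cl₂ equivalent: 0.7677 mg/L × 2,150,000 L = 1651 g.
Product at 88.1% available Cl: 1651 / 0.881 = 1874 g.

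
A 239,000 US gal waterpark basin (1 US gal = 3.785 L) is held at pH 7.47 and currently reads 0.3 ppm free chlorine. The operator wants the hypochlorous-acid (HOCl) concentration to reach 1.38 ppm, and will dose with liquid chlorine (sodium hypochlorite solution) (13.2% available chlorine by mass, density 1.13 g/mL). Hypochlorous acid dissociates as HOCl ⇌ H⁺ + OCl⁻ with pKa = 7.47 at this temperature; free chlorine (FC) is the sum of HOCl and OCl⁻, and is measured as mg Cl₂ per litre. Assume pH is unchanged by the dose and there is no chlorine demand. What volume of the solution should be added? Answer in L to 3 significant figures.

14.9 L

Volume: 239,000 US gal × 3.785 L/gal = 904,615 L.
[OCl⁻]/[HOCl] = 10^(pH − pKa) = 10^(7.47 − 7.47) = 1; fraction as HOCl = 1/(1 + 1) = 0.5.
Free chlorine required for 1.38 ppm HOCl: 1.38 / 0.5 = 2.76 ppm.
FC to add: 2.76 − 0.3 = 2.46 mg/L as Cl₂.
Cl₂ equivalent: 2.46 mg/L × 904,615 L = 2225 g.
Product at 13.2% available Cl: 2225 / 0.132 = 16,860 g.
Volume: 16,860 g ÷ 1.13 g/mL = 14,920 mL.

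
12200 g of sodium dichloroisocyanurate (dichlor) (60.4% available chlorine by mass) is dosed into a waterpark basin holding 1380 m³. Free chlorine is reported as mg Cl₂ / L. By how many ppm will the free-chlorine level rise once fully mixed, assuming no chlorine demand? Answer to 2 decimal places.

5.34 ppm

Volume: 1380 m³ = 1,380,000 L.
Available chlorine delivered: 12,200 g × 0.604 = 7369 g as Cl₂.
Concentration rise: 7369 g / 1,380,000 L = 5.34 mg/L = 5.34 ppm.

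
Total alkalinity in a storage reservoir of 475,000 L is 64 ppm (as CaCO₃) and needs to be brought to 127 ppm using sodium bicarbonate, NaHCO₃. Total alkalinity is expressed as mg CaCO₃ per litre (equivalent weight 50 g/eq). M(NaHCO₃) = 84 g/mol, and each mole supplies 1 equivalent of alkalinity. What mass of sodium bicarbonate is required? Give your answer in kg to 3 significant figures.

50.3 kg

Alkalinity to add: (127 − 64) = 63 mg/L as CaCO₃ × 475,000 L = 29,920 g as CaCO₃.
Equivalents: 29,920 g ÷ 50 g/eq = 598.5 eq.
NaHCO₃ supplies 1 eq per mole → 598.5 mol.
Mass: 598.5 mol × 84 g/mol = 50,270 g.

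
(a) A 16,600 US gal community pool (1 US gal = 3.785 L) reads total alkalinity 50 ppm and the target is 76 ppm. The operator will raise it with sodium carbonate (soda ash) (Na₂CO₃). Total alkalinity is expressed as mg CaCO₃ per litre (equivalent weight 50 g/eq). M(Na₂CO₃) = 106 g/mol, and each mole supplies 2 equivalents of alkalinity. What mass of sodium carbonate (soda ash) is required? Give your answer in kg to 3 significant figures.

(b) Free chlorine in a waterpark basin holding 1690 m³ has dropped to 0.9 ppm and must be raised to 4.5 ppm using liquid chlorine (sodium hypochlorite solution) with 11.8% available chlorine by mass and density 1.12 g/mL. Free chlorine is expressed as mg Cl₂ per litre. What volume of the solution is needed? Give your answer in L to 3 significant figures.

(a) Volume: 16,600 US gal × 3.785 L/gal = 62,831 L.
(a) Alkalinity to add: (76 − 50) = 26 mg/L as CaCO₃ × 62,831 L = 1634 g as CaCO₃.
(a) Equivalents: 1634 g ÷ 50 g/eq = 32.67 eq.
(a) Each mole of Na₂CO₃ supplies 2 eq, so 32.67 / 2 = 16.34 mol.
(a) Mass: 16.34 mol × 106 g/mol = 1732 g.

(b) Volume: 1690 m³ = 1,690,000 L.
(b) Chlorine deficit: 4.5 − 0.9 = 3.6 ppm = 3.6 mg/L as Cl₂.
(b) Cl₂ equivalent needed: 3.6 mg/L × 1,690,000 L = 6,084,000 mg = 6084 g.
(b) Product at 11.8% available chlorine: 6084 / 0.118 = 51,560 g.
(b) Volume at density 1.12 g/mL: 51,560 g ÷ 1.12 g/mL = 46,040 mL.

(a) 1.73 kg; (b) 46.0 L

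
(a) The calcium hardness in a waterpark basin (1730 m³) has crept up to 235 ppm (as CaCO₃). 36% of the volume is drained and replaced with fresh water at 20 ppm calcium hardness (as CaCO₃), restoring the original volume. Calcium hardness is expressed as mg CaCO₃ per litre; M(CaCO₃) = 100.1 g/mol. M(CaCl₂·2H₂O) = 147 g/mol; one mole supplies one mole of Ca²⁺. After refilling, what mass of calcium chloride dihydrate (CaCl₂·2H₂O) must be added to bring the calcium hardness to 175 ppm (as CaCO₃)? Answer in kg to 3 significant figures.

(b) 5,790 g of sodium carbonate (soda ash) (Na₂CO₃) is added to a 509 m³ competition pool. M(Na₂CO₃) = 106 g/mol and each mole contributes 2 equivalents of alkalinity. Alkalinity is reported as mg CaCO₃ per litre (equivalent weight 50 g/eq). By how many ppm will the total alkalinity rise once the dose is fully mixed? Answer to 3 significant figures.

(a) 44.2 kg; (b) 10.7 ppm

(a) Volume: 1730 m³ = 1,730,000 L.
(a) After draining 36% and refilling: 235 × 0.64 + 20 × 0.36 = 157.6 ppm.
(a) Deficit to target: 175 − 157.6 = 17.4 mg/L.
(a) As CaCO₃: 17.4 mg/L × 1,730,000 L = 30,100 g; ÷ 100.1 = 300.7 mol Ca²⁺.
(a) Mass: 300.7 × 147 = 44,210 g.

(b) Volume: 509 m³ = 509,000 L.
(b) Moles of Na₂CO₃: 5,790 g ÷ 106 g/mol = 54.62 mol → 109.2 eq of alkalinity.
(b) As CaCO₃: 109.2 eq × 50 g/eq = 5462 g.
(b) Rise: 5462 g / 509,000 L × 1000 = 10.73 mg/L.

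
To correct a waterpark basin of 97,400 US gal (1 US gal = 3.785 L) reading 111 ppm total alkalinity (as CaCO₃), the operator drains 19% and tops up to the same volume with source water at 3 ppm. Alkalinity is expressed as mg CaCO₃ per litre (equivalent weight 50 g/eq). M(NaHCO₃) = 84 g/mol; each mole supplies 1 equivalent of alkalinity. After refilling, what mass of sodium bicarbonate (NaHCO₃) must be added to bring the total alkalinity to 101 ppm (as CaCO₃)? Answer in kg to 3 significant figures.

6.52 kg

Volume: 97,400 US gal × 3.785 L/gal = 368,659 L.
After draining 19% and refilling: 111 × 0.81 + 3 × 0.19 = 90.48 ppm.
Deficit to target: 101 − 90.48 = 10.52 mg/L.
As CaCO₃: 10.52 mg/L × 368,659 L = 3878 g; ÷ 50 g/eq ÷ 1 = 77.57 mol NaHCO₃.
Mass: 77.57 × 84 = 6516 g.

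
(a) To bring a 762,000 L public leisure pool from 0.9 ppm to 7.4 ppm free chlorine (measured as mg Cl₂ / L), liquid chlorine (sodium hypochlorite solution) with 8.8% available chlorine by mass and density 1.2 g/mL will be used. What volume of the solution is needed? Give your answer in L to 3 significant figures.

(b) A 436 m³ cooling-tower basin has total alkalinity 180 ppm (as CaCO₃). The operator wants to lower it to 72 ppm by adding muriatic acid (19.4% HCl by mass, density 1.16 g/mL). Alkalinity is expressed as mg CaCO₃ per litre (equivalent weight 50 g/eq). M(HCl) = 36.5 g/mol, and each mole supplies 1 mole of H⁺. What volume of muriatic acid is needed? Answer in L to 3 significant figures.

(a) Chlorine deficit: 7.4 − 0.9 = 6.5 ppm = 6.5 mg/L as Cl₂.
(a) Cl₂ equivalent needed: 6.5 mg/L × 762,000 L = 4,953,000 mg = 4953 g.
(a) Product at 8.8% available chlorine: 4953 / 0.088 = 56,280 g.
(a) Volume at density 1.2 g/mL: 56,280 g ÷ 1.2 g/mL = 46,900 mL.

(b) Volume: 436 m³ = 436,000 L.
(b) Alkalinity to neutralize: (180 − 72) = 108 mg/L as CaCO₃ × 436,000 L = 47,090 g as CaCO₃.
(b) Equivalents of H⁺ required: 47,090 ÷ 50 g/eq = 941.8 eq = 941.8 mol HCl.
(b) Mass of HCl: 941.8 × 36.5 = 34,370 g.
(b) Mass of 19.4% solution: 34,370 / 0.194 = 177,200 g.
(b) Volume: 177,200 g ÷ 1.16 g/mL = 152,700 mL.

(a) 46.9 L; (b) 153 L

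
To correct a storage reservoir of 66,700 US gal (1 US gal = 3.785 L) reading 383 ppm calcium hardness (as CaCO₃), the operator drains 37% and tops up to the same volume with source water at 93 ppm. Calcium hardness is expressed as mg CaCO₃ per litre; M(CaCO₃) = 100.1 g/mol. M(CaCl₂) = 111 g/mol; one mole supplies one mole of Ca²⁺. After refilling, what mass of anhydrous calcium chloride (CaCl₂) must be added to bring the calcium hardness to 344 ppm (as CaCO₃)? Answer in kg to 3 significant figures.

19.1 kg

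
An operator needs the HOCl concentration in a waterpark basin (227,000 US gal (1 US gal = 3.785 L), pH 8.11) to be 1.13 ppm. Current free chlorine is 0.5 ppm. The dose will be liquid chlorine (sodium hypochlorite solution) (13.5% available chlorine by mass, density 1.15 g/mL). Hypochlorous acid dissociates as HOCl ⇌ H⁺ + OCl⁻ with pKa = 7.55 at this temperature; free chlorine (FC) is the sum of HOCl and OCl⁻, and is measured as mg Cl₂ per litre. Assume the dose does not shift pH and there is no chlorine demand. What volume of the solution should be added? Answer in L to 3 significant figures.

26.2 L

Volume: 227,000 US gal × 3.785 L/gal = 859,195 L.
[OCl⁻]/[HOCl] = 10^(pH − pKa) = 10^(8.11 − 7.55) = 3.631; fraction as HOCl = 1/(1 + 3.631) = 0.2159.
Free chlorine required for 1.13 ppm HOCl: 1.13 / 0.2159 = 5.233 ppm.
FC to add: 5.233 − 0.5 = 4.733 mg/L as Cl₂.
Cl₂ equivalent: 4.733 mg/L × 859,195 L = 4066 g.
Product at 13.5% available Cl: 4066 / 0.135 = 30,120 g.
Volume: 30,120 g ÷ 1.15 g/mL = 26,190 mL.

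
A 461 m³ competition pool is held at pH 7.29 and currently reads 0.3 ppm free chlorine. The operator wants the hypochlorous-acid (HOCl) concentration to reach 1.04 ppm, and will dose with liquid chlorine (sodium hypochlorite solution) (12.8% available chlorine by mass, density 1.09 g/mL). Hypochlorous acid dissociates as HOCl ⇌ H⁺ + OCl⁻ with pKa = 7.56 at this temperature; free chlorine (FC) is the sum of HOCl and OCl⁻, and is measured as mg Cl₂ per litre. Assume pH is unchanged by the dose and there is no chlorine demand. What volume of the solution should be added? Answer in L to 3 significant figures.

Volume: 461 m³ = 461,000 L.
[OCl⁻]/[HOCl] = 10^(pH − pKa) = 10^(7.29 − 7.56) = 0.537; fraction as HOCl = 1/(1 + 0.537) = 0.6506.
Free chlorine required for 1.04 ppm HOCl: 1.04 / 0.6506 = 1.599 ppm.
FC to add: 1.599 − 0.3 = 1.299 mg/L as Cl₂.
Cl₂ equivalent: 1.299 mg/L × 461,000 L = 598.6 g.
Product at 12.8% available Cl: 598.6 / 0.128 = 4677 g.
Volume: 4677 g ÷ 1.09 g/mL = 4291 mL.

4.29 L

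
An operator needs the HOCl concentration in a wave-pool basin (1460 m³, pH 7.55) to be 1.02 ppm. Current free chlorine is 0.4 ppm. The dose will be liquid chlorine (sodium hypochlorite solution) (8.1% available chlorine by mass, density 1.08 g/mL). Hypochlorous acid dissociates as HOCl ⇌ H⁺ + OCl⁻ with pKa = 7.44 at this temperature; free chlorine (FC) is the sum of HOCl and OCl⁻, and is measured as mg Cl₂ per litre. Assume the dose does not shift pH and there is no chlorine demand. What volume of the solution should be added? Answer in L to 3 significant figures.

32.3 L

Volume: 1460 m³ = 1,460,000 L.
[OCl⁻]/[HOCl] = 10^(pH − pKa) = 10^(7.55 − 7.44) = 1.288; fraction as HOCl = 1/(1 + 1.288) = 0.437.
Free chlorine required for 1.02 ppm HOCl: 1.02 / 0.437 = 2.334 ppm.
FC to add: 2.334 − 0.4 = 1.934 mg/L as Cl₂.
Cl₂ equivalent: 1.934 mg/L × 1,460,000 L = 2824 g.
Product at 8.1% available Cl: 2824 / 0.081 = 34,860 g.
Volume: 34,860 g ÷ 1.08 g/mL = 32,280 mL.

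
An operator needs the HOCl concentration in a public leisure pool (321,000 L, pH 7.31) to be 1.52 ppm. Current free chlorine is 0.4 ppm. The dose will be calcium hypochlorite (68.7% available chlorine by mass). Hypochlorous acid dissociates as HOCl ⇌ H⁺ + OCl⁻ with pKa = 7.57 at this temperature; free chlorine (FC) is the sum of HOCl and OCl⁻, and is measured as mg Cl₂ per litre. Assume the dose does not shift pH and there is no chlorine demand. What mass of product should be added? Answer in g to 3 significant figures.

914 g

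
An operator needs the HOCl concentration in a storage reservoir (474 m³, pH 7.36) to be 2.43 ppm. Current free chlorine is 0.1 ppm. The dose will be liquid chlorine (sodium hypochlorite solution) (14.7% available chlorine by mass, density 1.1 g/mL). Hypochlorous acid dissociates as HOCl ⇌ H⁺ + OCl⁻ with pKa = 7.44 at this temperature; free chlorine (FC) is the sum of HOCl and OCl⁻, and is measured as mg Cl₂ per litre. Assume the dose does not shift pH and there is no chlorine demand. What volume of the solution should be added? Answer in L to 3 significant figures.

12.8 L

Volume: 474 m³ = 474,000 L.
[OCl⁻]/[HOCl] = 10^(pH − pKa) = 10^(7.36 − 7.44) = 0.8318; fraction as HOCl = 1/(1 + 0.8318) = 0.5459.
Free chlorine required for 2.43 ppm HOCl: 2.43 / 0.5459 = 4.451 ppm.
FC to add: 4.451 − 0.1 = 4.351 mg/L as Cl₂.
Cl₂ equivalent: 4.351 mg/L × 474,000 L = 2062 g.
Product at 14.7% available Cl: 2062 / 0.147 = 14,030 g.
Volume: 14,030 g ÷ 1.1 g/mL = 12,750 mL.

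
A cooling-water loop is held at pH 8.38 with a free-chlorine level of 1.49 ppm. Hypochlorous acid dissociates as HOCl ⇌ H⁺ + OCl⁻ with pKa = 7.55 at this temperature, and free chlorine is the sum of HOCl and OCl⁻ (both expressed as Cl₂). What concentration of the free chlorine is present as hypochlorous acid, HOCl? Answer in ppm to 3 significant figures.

0.192 ppm

[OCl⁻]/[HOCl] = 10^(pH − pKa) = 10^(8.38 − 7.55) = 10^0.83 = 6.761.
Fraction as HOCl = 1 / (1 + 6.761) = 0.1289.
HOCl = 0.1289 × 1.49 ppm = 0.192 ppm.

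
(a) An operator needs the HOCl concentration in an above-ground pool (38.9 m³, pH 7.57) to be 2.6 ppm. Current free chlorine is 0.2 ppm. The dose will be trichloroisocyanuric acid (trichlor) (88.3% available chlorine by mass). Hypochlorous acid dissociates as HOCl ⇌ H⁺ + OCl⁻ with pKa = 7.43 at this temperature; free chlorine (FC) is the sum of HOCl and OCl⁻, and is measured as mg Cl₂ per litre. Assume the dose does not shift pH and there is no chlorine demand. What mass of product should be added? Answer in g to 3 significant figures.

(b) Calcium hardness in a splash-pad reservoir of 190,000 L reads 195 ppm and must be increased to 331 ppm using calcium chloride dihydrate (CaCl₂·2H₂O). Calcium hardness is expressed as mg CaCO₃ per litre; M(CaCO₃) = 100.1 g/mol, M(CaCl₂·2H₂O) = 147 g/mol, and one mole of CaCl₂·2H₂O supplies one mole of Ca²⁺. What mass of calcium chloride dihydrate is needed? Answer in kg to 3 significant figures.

(a) Volume: 38.9 m³ = 38,900 L.
(a) [OCl⁻]/[HOCl] = 10^(pH − pKa) = 10^(7.57 − 7.43) = 1.38; fraction as HOCl = 1/(1 + 1.38) = 0.4201.
(a) Free chlorine required for 2.6 ppm HOCl: 2.6 / 0.4201 = 6.189 ppm.
(a) FC to add: 6.189 − 0.2 = 5.989 mg/L as Cl₂.
(a) Cl₂ equivalent: 5.989 mg/L × 38,900 L = 233 g.
(a) Product at 88.3% available Cl: 233 / 0.883 = 263.8 g.

(b) Hardness to add: (331 − 195) = 136 mg/L as CaCO₃ × 190,000 L = 25,840 g as CaCO₃.
(b) Moles of Ca²⁺ (1 mol Ca²⁺ ≡ 1 mol CaCO₃): 25,840 / 100.1 g/mol = 258.1 mol.
(b) Mass of CaCl₂·2H₂O: 258.1 × 147 = 37,950 g.

(a) 264 g; (b) 37.9 kg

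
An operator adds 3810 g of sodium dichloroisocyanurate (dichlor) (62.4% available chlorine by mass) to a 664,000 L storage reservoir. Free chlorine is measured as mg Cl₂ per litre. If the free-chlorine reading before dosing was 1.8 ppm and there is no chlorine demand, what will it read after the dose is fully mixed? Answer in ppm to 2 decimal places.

Available chlorine delivered: 3810 g × 0.624 = 2377 g as Cl₂.
Concentration rise: 2377 g / 664,000 L = 3.58 mg/L = 3.58 ppm.
Final FC: 1.8 + 3.58 = 5.38 ppm.

5.38 ppm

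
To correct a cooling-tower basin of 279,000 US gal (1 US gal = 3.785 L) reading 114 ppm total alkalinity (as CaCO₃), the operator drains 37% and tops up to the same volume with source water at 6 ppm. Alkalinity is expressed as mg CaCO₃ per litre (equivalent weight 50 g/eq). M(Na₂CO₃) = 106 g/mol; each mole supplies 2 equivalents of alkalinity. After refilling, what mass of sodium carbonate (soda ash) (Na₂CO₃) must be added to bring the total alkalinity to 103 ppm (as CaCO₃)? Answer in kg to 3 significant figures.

Volume: 279,000 US gal × 3.785 L/gal = 1,056,015 L.
After draining 37% and refilling: 114 × 0.63 + 6 × 0.37 = 74.04 ppm.
Deficit to target: 103 − 74.04 = 28.96 mg/L.
As CaCO₃: 28.96 mg/L × 1,056,015 L = 30,580 g; ÷ 50 g/eq ÷ 2 = 305.8 mol Na₂CO₃.
Mass: 305.8 × 106 = 32,420 g.

32.4 kg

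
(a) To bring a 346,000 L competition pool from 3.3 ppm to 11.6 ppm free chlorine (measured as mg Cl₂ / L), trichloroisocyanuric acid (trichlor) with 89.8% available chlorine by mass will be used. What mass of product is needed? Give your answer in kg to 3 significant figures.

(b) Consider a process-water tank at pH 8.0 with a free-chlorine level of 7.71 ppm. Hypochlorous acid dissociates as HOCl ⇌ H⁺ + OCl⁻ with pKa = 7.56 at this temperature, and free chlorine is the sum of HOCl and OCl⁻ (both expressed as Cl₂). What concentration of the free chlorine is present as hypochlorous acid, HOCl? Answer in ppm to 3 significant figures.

(a) Chlorine deficit: 11.6 − 3.3 = 8.3 ppm = 8.3 mg/L as Cl₂.
(a) Cl₂ equivalent needed: 8.3 mg/L × 346,000 L = 2,872,000 mg = 2872 g.
(a) Product at 89.8% available chlorine: 2872 / 0.898 = 3198 g.

(b) [OCl⁻]/[HOCl] = 10^(pH − pKa) = 10^(8.0 − 7.56) = 10^0.44 = 2.754.
(b) Fraction as HOCl = 1 / (1 + 2.754) = 0.2664.
(b) HOCl = 0.2664 × 7.71 ppm = 2.054 ppm.

(a) 3.20 kg; (b) 2.05 ppm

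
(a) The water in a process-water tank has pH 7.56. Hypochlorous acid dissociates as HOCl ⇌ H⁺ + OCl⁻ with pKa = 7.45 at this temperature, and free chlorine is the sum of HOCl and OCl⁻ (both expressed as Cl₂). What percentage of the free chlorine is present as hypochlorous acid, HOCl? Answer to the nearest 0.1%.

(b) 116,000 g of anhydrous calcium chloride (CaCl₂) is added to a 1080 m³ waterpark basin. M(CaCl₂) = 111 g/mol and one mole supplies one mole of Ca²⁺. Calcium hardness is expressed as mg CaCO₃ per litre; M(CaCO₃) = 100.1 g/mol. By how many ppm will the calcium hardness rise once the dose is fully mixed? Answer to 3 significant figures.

(a) [OCl⁻]/[HOCl] = 10^(pH − pKa) = 10^(7.56 − 7.45) = 10^0.11 = 1.288.
(a) Fraction as HOCl = 1 / (1 + 1.288) = 0.437.

(b) Volume: 1080 m³ = 1,080,000 L.
(b) Moles of Ca²⁺: 116,000 g ÷ 111 g/mol = 1045 mol.
(b) As CaCO₃: 1045 mol × 100.1 g/mol = 104,600 g.
(b) Rise: 104,600 g / 1,080,000 L × 1000 = 96.86 mg/L.

(a) 43.7%; (b) 96.9 ppm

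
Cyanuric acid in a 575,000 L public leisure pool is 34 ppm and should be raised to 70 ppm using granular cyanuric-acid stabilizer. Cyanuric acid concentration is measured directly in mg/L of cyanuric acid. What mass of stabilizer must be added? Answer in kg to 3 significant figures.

CYA to add: (70 − 34) = 36 mg/L × 575,000 L = 20,700 g cyanuric acid.

20.7 kg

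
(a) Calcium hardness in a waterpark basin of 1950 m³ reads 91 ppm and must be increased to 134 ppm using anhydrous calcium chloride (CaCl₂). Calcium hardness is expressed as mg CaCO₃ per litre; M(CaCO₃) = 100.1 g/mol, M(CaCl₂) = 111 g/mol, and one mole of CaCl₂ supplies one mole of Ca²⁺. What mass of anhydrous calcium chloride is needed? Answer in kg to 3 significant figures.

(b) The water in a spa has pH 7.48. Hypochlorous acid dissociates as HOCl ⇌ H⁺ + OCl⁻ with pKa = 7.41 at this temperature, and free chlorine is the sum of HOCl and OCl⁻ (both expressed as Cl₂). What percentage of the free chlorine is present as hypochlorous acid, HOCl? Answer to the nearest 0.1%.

(a) 93.0 kg; (b) 46.0%

(a) Volume: 1950 m³ = 1,950,000 L.
(a) Hardness to add: (134 − 91) = 43 mg/L as CaCO₃ × 1,950,000 L = 83,850 g as CaCO₃.
(a) Moles of Ca²⁺ (1 mol Ca²⁺ ≡ 1 mol CaCO₃): 83,850 / 100.1 g/mol = 837.7 mol.
(a) Mass of CaCl₂: 837.7 × 111 = 92,980 g.

(b) [OCl⁻]/[HOCl] = 10^(pH − pKa) = 10^(7.48 − 7.41) = 10^0.07 = 1.175.
(b) Fraction as HOCl = 1 / (1 + 1.175) = 0.4598.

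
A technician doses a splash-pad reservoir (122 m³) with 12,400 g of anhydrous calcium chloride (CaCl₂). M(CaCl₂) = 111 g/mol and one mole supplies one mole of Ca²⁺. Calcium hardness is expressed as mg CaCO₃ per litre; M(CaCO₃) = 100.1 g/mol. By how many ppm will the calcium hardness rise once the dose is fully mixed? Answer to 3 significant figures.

91.7 ppm

Volume: 122 m³ = 122,000 L.
Moles of Ca²⁺: 12,400 g ÷ 111 g/mol = 111.7 mol.
As CaCO₃: 111.7 mol × 100.1 g/mol = 11,180 g.
Rise: 11,180 g / 122,000 L × 1000 = 91.66 mg/L.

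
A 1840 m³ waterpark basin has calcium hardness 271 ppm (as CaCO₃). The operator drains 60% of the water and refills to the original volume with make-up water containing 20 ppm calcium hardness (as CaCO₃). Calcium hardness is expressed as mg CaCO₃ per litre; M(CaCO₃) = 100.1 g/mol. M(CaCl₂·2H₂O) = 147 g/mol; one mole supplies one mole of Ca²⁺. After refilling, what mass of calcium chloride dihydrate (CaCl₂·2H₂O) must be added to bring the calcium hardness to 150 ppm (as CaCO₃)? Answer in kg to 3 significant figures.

80.0 kg

Volume: 1840 m³ = 1,840,000 L.
After draining 60% and refilling: 271 × 0.40 + 20 × 0.60 = 120.4 ppm.
Deficit to target: 150 − 120.4 = 29.6 mg/L.
As CaCO₃: 29.6 mg/L × 1,840,000 L = 54,460 g; ÷ 100.1 = 544.1 mol Ca²⁺.
Mass: 544.1 × 147 = 79,980 g.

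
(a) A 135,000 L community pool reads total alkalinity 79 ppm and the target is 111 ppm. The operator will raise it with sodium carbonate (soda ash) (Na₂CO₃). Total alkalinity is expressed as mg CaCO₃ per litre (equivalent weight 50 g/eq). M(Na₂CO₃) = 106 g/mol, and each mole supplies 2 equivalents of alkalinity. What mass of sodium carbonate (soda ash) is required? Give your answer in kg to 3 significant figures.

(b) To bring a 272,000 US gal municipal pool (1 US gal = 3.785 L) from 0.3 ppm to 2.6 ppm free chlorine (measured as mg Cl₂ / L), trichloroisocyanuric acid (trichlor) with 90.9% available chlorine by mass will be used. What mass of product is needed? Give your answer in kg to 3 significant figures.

(a) Alkalinity to add: (111 − 79) = 32 mg/L as CaCO₃ × 135,000 L = 4320 g as CaCO₃.
(a) Equivalents: 4320 g ÷ 50 g/eq = 86.4 eq.
(a) Each mole of Na₂CO₃ supplies 2 eq, so 86.4 / 2 = 43.2 mol.
(a) Mass: 43.2 mol × 106 g/mol = 4579 g.

(b) Volume: 272,000 US gal × 3.785 L/gal = 1,029,520 L.
(b) Chlorine deficit: 2.6 − 0.3 = 2.3 ppm = 2.3 mg/L as Cl₂.
(b) Cl₂ equivalent needed: 2.3 mg/L × 1,029,520 L = 2,368,000 mg = 2368 g.
(b) Product at 90.9% available chlorine: 2368 / 0.909 = 2605 g.

(a) 4.58 kg; (b) 2.60 kg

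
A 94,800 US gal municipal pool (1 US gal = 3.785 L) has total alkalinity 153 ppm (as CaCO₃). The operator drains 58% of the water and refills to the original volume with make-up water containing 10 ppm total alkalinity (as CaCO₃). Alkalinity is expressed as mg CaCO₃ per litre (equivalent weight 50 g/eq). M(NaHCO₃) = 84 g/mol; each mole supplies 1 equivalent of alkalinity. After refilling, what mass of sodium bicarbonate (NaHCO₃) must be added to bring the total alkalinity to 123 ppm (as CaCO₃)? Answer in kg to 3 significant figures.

31.9 kg

Volume: 94,800 US gal × 3.785 L/gal = 358,818 L.
After draining 58% and refilling: 153 × 0.42 + 10 × 0.58 = 70.06 ppm.
Deficit to target: 123 − 70.06 = 52.94 mg/L.
As CaCO₃: 52.94 mg/L × 358,818 L = 19,000 g; ÷ 50 g/eq ÷ 1 = 379.9 mol NaHCO₃.
Mass: 379.9 × 84 = 31,910 g.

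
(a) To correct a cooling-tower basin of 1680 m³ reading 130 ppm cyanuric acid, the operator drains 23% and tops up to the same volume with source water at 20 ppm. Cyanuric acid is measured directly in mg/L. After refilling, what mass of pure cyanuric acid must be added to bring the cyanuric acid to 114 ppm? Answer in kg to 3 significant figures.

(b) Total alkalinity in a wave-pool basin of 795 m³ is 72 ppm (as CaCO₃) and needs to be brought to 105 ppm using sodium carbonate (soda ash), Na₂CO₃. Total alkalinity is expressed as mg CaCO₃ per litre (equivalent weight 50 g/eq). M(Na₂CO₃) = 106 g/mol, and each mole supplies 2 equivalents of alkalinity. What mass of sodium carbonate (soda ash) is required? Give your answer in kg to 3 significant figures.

(a) 15.6 kg; (b) 27.8 kg

(a) Volume: 1680 m³ = 1,680,000 L.
(a) After draining 23% and refilling: 130 × 0.77 + 20 × 0.23 = 104.7 ppm.
(a) Deficit to target: 114 − 104.7 = 9.3 mg/L.
(a) Mass: 9.3 mg/L × 1,680,000 L = 15,620 g cyanuric acid.

(b) Volume: 795 m³ = 795,000 L.
(b) Alkalinity to add: (105 − 72) = 33 mg/L as CaCO₃ × 795,000 L = 26,240 g as CaCO₃.
(b) Equivalents: 26,240 g ÷ 50 g/eq = 524.7 eq.
(b) Each mole of Na₂CO₃ supplies 2 eq, so 524.7 / 2 = 262.4 mol.
(b) Mass: 262.4 mol × 106 g/mol = 27,810 g.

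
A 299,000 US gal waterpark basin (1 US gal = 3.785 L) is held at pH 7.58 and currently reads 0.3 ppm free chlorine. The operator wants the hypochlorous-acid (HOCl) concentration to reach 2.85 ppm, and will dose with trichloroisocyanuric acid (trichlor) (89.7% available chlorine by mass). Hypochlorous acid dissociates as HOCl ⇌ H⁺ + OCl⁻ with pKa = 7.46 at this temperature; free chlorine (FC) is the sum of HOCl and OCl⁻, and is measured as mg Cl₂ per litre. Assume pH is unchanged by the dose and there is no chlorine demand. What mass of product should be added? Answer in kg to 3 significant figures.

7.96 kg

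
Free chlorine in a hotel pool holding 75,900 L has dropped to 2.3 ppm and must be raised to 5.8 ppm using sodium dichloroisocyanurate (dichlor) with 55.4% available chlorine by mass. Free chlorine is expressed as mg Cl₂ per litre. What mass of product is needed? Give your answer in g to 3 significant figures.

Chlorine deficit: 5.8 − 2.3 = 3.5 ppm = 3.5 mg/L as Cl₂.
Cl₂ equivalent needed: 3.5 mg/L × 75,900 L = 265,600 mg = 265.6 g.
Product at 55.4% available chlorine: 265.6 / 0.554 = 479.5 g.

480 g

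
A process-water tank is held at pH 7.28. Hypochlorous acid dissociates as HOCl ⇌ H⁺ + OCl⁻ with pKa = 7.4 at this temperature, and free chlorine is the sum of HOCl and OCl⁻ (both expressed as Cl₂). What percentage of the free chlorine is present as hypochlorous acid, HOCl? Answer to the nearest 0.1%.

56.9%

[OCl⁻]/[HOCl] = 10^(pH − pKa) = 10^(7.28 − 7.4) = 10^-0.12 = 0.7586.
Fraction as HOCl = 1 / (1 + 0.7586) = 0.5686.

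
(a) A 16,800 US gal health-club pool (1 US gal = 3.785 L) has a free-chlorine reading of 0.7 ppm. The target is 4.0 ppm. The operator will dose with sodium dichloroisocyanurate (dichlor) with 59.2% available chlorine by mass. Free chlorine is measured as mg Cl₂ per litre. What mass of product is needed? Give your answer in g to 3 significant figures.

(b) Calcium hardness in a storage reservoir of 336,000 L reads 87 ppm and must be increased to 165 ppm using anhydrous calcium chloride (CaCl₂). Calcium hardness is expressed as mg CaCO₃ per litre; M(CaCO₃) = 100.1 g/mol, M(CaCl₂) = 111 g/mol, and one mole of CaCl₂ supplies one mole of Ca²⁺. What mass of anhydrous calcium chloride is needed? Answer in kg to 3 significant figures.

(a) 354 g; (b) 29.1 kg

(a) Volume: 16,800 US gal × 3.785 L/gal = 63,588 L.
(a) Chlorine deficit: 4.0 − 0.7 = 3.3 ppm = 3.3 mg/L as Cl₂.
(a) Cl₂ equivalent needed: 3.3 mg/L × 63,588 L = 209,800 mg = 209.8 g.
(a) Product at 59.2% available chlorine: 209.8 / 0.592 = 354.5 g.

(b) Hardness to add: (165 − 87) = 78 mg/L as CaCO₃ × 336,000 L = 26,210 g as CaCO₃.
(b) Moles of Ca²⁺ (1 mol Ca²⁺ ≡ 1 mol CaCO₃): 26,210 / 100.1 g/mol = 261.8 mol.
(b) Mass of CaCl₂: 261.8 × 111 = 29,060 g.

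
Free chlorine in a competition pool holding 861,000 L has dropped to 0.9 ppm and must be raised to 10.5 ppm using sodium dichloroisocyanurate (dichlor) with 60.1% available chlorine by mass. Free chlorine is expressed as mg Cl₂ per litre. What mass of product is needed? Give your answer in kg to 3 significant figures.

13.8 kg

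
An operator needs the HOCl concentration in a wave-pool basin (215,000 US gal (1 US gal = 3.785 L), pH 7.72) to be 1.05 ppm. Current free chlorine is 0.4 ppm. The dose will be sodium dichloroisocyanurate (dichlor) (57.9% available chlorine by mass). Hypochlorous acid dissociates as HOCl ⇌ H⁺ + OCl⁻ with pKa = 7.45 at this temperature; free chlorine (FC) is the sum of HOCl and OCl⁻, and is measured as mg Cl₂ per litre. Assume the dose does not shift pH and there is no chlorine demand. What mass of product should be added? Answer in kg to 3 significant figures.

Volume: 215,000 US gal × 3.785 L/gal = 813,775 L.
[OCl⁻]/[HOCl] = 10^(pH − pKa) = 10^(7.72 − 7.45) = 1.862; fraction as HOCl = 1/(1 + 1.862) = 0.3494.
Free chlorine required for 1.05 ppm HOCl: 1.05 / 0.3494 = 3.005 ppm.
FC to add: 3.005 − 0.4 = 2.605 mg/L as Cl₂.
Cl₂ equivalent: 2.605 mg/L × 813,775 L = 2120 g.
Product at 57.9% available Cl: 2120 / 0.579 = 3662 g.

3.66 kg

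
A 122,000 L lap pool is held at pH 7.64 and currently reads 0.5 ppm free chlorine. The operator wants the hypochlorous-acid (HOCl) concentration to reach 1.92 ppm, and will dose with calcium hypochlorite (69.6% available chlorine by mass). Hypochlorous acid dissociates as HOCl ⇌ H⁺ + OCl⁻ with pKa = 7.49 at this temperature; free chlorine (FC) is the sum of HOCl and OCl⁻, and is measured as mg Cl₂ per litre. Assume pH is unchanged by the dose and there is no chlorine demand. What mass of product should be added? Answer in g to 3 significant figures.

[OCl⁻]/[HOCl] = 10^(pH − pKa) = 10^(7.64 − 7.49) = 1.413; fraction as HOCl = 1/(1 + 1.413) = 0.4145.
Free chlorine required for 1.92 ppm HOCl: 1.92 / 0.4145 = 4.632 ppm.
FC to add: 4.632 − 0.5 = 4.132 mg/L as Cl₂.
Cl₂ equivalent: 4.132 mg/L × 122,000 L = 504.1 g.
Product at 69.6% available Cl: 504.1 / 0.696 = 724.3 g.

724 g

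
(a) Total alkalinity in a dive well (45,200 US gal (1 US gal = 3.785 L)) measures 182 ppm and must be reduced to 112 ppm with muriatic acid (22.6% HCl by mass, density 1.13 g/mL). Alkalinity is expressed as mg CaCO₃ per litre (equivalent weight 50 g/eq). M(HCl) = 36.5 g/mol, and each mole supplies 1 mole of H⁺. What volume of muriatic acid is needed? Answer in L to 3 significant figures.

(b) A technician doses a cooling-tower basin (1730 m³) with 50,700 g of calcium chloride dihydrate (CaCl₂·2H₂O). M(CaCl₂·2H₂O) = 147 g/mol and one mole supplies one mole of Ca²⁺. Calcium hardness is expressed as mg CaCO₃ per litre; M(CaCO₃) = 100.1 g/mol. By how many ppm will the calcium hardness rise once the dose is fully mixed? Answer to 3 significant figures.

(a) Volume: 45,200 US gal × 3.785 L/gal = 171,082 L.
(a) Alkalinity to neutralize: (182 − 112) = 70 mg/L as CaCO₃ × 171,082 L = 11,980 g as CaCO₃.
(a) Equivalents of H⁺ required: 11,980 ÷ 50 g/eq = 239.5 eq = 239.5 mol HCl.
(a) Mass of HCl: 239.5 × 36.5 = 8742 g.
(a) Mass of 22.6% solution: 8742 / 0.226 = 38,680 g.
(a) Volume: 38,680 g ÷ 1.13 g/mL = 34,230 mL.

(b) Volume: 1730 m³ = 1,730,000 L.
(b) Moles of Ca²⁺: 50,700 g ÷ 147 g/mol = 344.9 mol.
(b) As CaCO₃: 344.9 mol × 100.1 g/mol = 34,520 g.
(b) Rise: 34,520 g / 1,730,000 L × 1000 = 19.96 mg/L.

(a) 34.2 L; (b) 20.0 ppm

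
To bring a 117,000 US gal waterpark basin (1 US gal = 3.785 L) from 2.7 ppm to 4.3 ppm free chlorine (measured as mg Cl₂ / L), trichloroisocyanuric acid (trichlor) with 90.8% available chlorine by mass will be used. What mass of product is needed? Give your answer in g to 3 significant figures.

Volume: 117,000 US gal × 3.785 L/gal = 442,845 L.
Chlorine deficit: 4.3 − 2.7 = 1.6 ppm = 1.6 mg/L as Cl₂.
Cl₂ equivalent needed: 1.6 mg/L × 442,845 L = 708,600 mg = 708.6 g.
Product at 90.8% available chlorine: 708.6 / 0.908 = 780.3 g.

780 g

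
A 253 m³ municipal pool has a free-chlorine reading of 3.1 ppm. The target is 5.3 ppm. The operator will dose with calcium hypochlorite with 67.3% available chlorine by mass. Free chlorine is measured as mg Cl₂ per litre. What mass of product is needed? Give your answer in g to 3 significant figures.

Volume: 253 m³ = 253,000 L.
Chlorine deficit: 5.3 − 3.1 = 2.2 ppm = 2.2 mg/L as Cl₂.
Cl₂ equivalent needed: 2.2 mg/L × 253,000 L = 556,600 mg = 556.6 g.
Product at 67.3% available chlorine: 556.6 / 0.673 = 827 g.

827 g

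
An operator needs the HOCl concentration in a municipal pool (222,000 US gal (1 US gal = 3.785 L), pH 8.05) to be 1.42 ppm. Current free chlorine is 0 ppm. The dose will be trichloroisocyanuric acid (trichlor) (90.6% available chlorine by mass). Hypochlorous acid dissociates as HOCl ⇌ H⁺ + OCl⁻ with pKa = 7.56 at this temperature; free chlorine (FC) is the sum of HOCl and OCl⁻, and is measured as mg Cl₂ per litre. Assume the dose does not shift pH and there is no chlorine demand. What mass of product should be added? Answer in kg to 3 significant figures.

5.39 kg

Volume: 222,000 US gal × 3.785 L/gal = 840,270 L.
[OCl⁻]/[HOCl] = 10^(pH − pKa) = 10^(8.05 − 7.56) = 3.09; fraction as HOCl = 1/(1 + 3.09) = 0.2445.
Free chlorine required for 1.42 ppm HOCl: 1.42 / 0.2445 = 5.808 ppm.
FC to add: 5.808 − 0 = 5.808 mg/L as Cl₂.
Cl₂ equivalent: 5.808 mg/L × 840,270 L = 4880 g.
Product at 90.6% available Cl: 4880 / 0.906 = 5387 g.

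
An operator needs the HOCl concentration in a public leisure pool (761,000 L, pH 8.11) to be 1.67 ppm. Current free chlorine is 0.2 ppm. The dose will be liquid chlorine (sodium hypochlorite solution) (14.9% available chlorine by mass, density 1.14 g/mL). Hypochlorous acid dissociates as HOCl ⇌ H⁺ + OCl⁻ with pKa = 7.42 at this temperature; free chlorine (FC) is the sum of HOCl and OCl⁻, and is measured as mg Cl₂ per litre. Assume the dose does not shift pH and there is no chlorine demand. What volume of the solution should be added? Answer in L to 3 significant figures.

43.2 L

[OCl⁻]/[HOCl] = 10^(pH − pKa) = 10^(8.11 − 7.42) = 4.898; fraction as HOCl = 1/(1 + 4.898) = 0.1696.
Free chlorine required for 1.67 ppm HOCl: 1.67 / 0.1696 = 9.849 ppm.
FC to add: 9.849 − 0.2 = 9.649 mg/L as Cl₂.
Cl₂ equivalent: 9.649 mg/L × 761,000 L = 7343 g.
Product at 14.9% available Cl: 7343 / 0.149 = 49,280 g.
Volume: 49,280 g ÷ 1.14 g/mL = 43,230 mL.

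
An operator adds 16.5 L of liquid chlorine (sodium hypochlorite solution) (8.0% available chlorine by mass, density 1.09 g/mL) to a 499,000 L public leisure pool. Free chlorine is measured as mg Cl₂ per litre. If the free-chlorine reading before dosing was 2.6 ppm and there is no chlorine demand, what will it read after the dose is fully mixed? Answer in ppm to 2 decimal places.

Mass of solution: 16.5 L × 1000 mL/L × 1.09 g/mL = 17,980 g.
Available chlorine delivered: 17,980 g × 0.08 = 1439 g as Cl₂.
Concentration rise: 1439 g / 499,000 L = 2.883 mg/L = 2.88 ppm.
Final FC: 2.6 + 2.88 = 5.48 ppm.

5.48 ppm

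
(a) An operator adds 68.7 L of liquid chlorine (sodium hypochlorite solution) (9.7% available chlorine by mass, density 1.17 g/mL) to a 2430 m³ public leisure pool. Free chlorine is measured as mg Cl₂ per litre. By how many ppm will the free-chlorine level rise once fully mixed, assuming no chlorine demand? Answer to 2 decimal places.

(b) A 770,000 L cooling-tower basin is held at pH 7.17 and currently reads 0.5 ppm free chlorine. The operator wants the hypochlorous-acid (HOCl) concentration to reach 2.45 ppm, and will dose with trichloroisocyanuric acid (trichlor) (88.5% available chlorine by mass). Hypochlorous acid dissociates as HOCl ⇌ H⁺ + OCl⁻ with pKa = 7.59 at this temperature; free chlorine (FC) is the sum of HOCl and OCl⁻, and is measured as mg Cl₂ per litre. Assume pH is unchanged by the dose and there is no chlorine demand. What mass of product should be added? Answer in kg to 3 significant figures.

(a) Volume: 2430 m³ = 2,430,000 L.
(a) Mass of solution: 68.7 L × 1000 mL/L × 1.17 g/mL = 80,380 g.
(a) Available chlorine delivered: 80,380 g × 0.097 = 7797 g as Cl₂.
(a) Concentration rise: 7797 g / 2,430,000 L = 3.209 mg/L = 3.21 ppm.

(b) [OCl⁻]/[HOCl] = 10^(pH − pKa) = 10^(7.17 − 7.59) = 0.3802; fraction as HOCl = 1/(1 + 0.3802) = 0.7245.
(b) Free chlorine required for 2.45 ppm HOCl: 2.45 / 0.7245 = 3.381 ppm.
(b) FC to add: 3.381 − 0.5 = 2.881 mg/L as Cl₂.
(b) Cl₂ equivalent: 2.881 mg/L × 770,000 L = 2219 g.
(b) Product at 88.5% available Cl: 2219 / 0.885 = 2507 g.

(a) 3.21 ppm; (b) 2.51 kg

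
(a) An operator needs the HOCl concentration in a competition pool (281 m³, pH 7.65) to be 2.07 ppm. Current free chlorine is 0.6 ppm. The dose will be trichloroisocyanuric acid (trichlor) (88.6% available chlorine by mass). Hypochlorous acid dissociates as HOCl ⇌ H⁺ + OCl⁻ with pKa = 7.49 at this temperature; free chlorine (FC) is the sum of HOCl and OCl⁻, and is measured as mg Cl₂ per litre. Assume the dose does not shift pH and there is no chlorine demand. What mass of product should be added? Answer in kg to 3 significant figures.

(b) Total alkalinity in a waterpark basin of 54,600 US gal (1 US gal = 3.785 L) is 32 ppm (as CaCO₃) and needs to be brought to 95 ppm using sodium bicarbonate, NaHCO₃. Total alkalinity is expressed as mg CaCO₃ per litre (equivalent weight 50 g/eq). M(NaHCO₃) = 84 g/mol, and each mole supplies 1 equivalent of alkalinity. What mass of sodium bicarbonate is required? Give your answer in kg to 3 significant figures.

(a) 1.42 kg; (b) 21.9 kg

(a) Volume: 281 m³ = 281,000 L.
(a) [OCl⁻]/[HOCl] = 10^(pH − pKa) = 10^(7.65 − 7.49) = 1.445; fraction as HOCl = 1/(1 + 1.445) = 0.4089.
(a) Free chlorine required for 2.07 ppm HOCl: 2.07 / 0.4089 = 5.062 ppm.
(a) FC to add: 5.062 − 0.6 = 4.462 mg/L as Cl₂.
(a) Cl₂ equivalent: 4.462 mg/L × 281,000 L = 1254 g.
(a) Product at 88.6% available Cl: 1254 / 0.886 = 1415 g.

(b) Volume: 54,600 US gal × 3.785 L/gal = 206,661 L.
(b) Alkalinity to add: (95 − 32) = 63 mg/L as CaCO₃ × 206,661 L = 13,020 g as CaCO₃.
(b) Equivalents: 13,020 g ÷ 50 g/eq = 260.4 eq.
(b) NaHCO₃ supplies 1 eq per mole → 260.4 mol.
(b) Mass: 260.4 mol × 84 g/mol = 21,870 g.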